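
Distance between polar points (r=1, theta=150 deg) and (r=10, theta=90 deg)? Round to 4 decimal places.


d = sqrt(r1^2 + r2^2 - 2*r1*r2*cos(t2-t1))
d = sqrt(1^2 + 10^2 - 2*1*10*cos(90-150)) = 9.5394

9.5394


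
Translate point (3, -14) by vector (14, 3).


Translation: (x+dx, y+dy) = (3+14, -14+3) = (17, -11)

(17, -11)


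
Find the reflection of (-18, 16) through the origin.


Reflection through origin: (x, y) -> (-x, -y)
(-18, 16) -> (18, -16)

(18, -16)


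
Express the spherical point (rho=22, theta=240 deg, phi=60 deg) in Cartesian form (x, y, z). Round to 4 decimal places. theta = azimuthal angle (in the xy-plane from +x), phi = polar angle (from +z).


x = 22 * sin(60) * cos(240) = -9.5263
y = 22 * sin(60) * sin(240) = -16.5
z = 22 * cos(60) = 11

(-9.5263, -16.5, 11)


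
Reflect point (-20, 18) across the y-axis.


Reflection across y-axis: (x, y) -> (-x, y)
(-20, 18) -> (20, 18)

(20, 18)


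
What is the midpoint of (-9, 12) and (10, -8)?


Midpoint = ((-9+10)/2, (12+-8)/2) = (0.5, 2)

(0.5, 2)


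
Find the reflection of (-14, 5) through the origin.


Reflection through origin: (x, y) -> (-x, -y)
(-14, 5) -> (14, -5)

(14, -5)


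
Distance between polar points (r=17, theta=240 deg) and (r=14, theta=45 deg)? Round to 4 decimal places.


d = sqrt(r1^2 + r2^2 - 2*r1*r2*cos(t2-t1))
d = sqrt(17^2 + 14^2 - 2*17*14*cos(45-240)) = 30.7373

30.7373


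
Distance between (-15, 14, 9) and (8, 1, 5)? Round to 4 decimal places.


d = sqrt((8--15)^2 + (1-14)^2 + (5-9)^2) = 26.7208

26.7208


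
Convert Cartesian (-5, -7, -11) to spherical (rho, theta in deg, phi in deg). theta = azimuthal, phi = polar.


rho = sqrt((-5)^2 + (-7)^2 + (-11)^2) = 13.9642
theta = atan2(-7, -5) = 234.4623 deg
phi = acos(-11/13.9642) = 141.9735 deg

rho = 13.9642, theta = 234.4623 deg, phi = 141.9735 deg


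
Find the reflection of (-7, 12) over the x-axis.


Reflection across x-axis: (x, y) -> (x, -y)
(-7, 12) -> (-7, -12)

(-7, -12)


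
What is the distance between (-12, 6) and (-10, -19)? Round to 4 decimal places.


d = sqrt((-10--12)^2 + (-19-6)^2) = 25.0799

25.0799


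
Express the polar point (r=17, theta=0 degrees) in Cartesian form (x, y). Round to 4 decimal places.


x = 17 * cos(0) = 17
y = 17 * sin(0) = 0

(17, 0)


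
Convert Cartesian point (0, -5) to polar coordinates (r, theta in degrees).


r = sqrt(0^2 + (-5)^2) = 5
theta = atan2(-5, 0) = 270 degrees

r = 5, theta = 270 degrees


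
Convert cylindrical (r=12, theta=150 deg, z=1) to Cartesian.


x = 12 * cos(150) = -10.3923
y = 12 * sin(150) = 6
z = 1

(-10.3923, 6, 1)


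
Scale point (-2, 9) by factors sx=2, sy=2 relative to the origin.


Scaling: (x*sx, y*sy) = (-2*2, 9*2) = (-4, 18)

(-4, 18)


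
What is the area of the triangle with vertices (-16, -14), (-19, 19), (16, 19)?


Area = |x1(y2-y3) + x2(y3-y1) + x3(y1-y2)| / 2
= |-16*(19-19) + -19*(19--14) + 16*(-14-19)| / 2
= 577.5

577.5


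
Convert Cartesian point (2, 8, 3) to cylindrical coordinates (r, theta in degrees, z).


r = sqrt(2^2 + 8^2) = 8.2462
theta = atan2(8, 2) = 75.9638 deg
z = 3

r = 8.2462, theta = 75.9638 deg, z = 3


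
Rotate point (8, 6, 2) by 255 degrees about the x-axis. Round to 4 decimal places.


x' = 8
y' = 6*cos(255) - 2*sin(255) = 0.3789
z' = 6*sin(255) + 2*cos(255) = -6.3132

(8, 0.3789, -6.3132)


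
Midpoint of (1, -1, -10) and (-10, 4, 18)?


Midpoint = ((1+-10)/2, (-1+4)/2, (-10+18)/2) = (-4.5, 1.5, 4)

(-4.5, 1.5, 4)


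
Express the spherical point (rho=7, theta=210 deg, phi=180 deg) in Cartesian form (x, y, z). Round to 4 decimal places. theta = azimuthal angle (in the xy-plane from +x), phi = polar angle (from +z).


x = 7 * sin(180) * cos(210) = 0
y = 7 * sin(180) * sin(210) = 0
z = 7 * cos(180) = -7

(0, 0, -7)


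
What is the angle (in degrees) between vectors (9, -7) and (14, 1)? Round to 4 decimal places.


dot = 9*14 + -7*1 = 119
|u| = 11.4018, |v| = 14.0357
cos(angle) = 0.7436
angle = 41.9606 degrees

41.9606 degrees


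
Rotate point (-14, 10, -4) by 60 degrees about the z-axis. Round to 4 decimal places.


x' = -14*cos(60) - 10*sin(60) = -15.6603
y' = -14*sin(60) + 10*cos(60) = -7.1244
z' = -4

(-15.6603, -7.1244, -4)


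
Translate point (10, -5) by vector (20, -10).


Translation: (x+dx, y+dy) = (10+20, -5+-10) = (30, -15)

(30, -15)


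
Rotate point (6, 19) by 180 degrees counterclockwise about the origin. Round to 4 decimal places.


x' = 6*cos(180) - 19*sin(180) = -6
y' = 6*sin(180) + 19*cos(180) = -19

(-6, -19)


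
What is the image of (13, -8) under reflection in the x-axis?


Reflection across x-axis: (x, y) -> (x, -y)
(13, -8) -> (13, 8)

(13, 8)


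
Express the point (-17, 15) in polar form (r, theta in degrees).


r = sqrt((-17)^2 + 15^2) = 22.6716
theta = atan2(15, -17) = 138.5763 degrees

r = 22.6716, theta = 138.5763 degrees


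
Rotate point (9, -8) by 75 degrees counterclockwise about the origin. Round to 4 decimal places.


x' = 9*cos(75) - -8*sin(75) = 10.0568
y' = 9*sin(75) + -8*cos(75) = 6.6228

(10.0568, 6.6228)


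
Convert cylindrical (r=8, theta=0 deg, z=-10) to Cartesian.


x = 8 * cos(0) = 8
y = 8 * sin(0) = 0
z = -10

(8, 0, -10)


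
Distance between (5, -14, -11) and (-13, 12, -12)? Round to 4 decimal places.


d = sqrt((-13-5)^2 + (12--14)^2 + (-12--11)^2) = 31.6386

31.6386


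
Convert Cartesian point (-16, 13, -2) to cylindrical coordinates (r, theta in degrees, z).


r = sqrt((-16)^2 + 13^2) = 20.6155
theta = atan2(13, -16) = 140.9061 deg
z = -2

r = 20.6155, theta = 140.9061 deg, z = -2


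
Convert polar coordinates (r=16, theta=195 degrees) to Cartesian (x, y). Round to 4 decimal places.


x = 16 * cos(195) = -15.4548
y = 16 * sin(195) = -4.1411

(-15.4548, -4.1411)


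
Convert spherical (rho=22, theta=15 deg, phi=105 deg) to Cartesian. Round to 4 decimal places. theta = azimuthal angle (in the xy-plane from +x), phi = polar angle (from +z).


x = 22 * sin(105) * cos(15) = 20.5263
y = 22 * sin(105) * sin(15) = 5.5
z = 22 * cos(105) = -5.694

(20.5263, 5.5, -5.694)


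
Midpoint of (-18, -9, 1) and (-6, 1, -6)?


Midpoint = ((-18+-6)/2, (-9+1)/2, (1+-6)/2) = (-12, -4, -2.5)

(-12, -4, -2.5)


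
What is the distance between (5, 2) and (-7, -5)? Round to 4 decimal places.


d = sqrt((-7-5)^2 + (-5-2)^2) = 13.8924

13.8924


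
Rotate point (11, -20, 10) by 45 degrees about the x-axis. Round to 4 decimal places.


x' = 11
y' = -20*cos(45) - 10*sin(45) = -21.2132
z' = -20*sin(45) + 10*cos(45) = -7.0711

(11, -21.2132, -7.0711)


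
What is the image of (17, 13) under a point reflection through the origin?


Reflection through origin: (x, y) -> (-x, -y)
(17, 13) -> (-17, -13)

(-17, -13)


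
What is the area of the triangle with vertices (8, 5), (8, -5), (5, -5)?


Area = |x1(y2-y3) + x2(y3-y1) + x3(y1-y2)| / 2
= |8*(-5--5) + 8*(-5-5) + 5*(5--5)| / 2
= 15

15


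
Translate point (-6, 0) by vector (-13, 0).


Translation: (x+dx, y+dy) = (-6+-13, 0+0) = (-19, 0)

(-19, 0)


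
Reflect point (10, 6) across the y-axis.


Reflection across y-axis: (x, y) -> (-x, y)
(10, 6) -> (-10, 6)

(-10, 6)


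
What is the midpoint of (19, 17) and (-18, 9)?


Midpoint = ((19+-18)/2, (17+9)/2) = (0.5, 13)

(0.5, 13)


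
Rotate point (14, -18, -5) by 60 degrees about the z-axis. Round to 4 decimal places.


x' = 14*cos(60) - -18*sin(60) = 22.5885
y' = 14*sin(60) + -18*cos(60) = 3.1244
z' = -5

(22.5885, 3.1244, -5)


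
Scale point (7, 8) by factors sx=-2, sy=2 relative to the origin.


Scaling: (x*sx, y*sy) = (7*-2, 8*2) = (-14, 16)

(-14, 16)


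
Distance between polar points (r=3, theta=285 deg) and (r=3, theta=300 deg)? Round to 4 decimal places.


d = sqrt(r1^2 + r2^2 - 2*r1*r2*cos(t2-t1))
d = sqrt(3^2 + 3^2 - 2*3*3*cos(300-285)) = 0.7832

0.7832


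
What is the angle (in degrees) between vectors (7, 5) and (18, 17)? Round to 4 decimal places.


dot = 7*18 + 5*17 = 211
|u| = 8.6023, |v| = 24.7588
cos(angle) = 0.9907
angle = 7.8257 degrees

7.8257 degrees


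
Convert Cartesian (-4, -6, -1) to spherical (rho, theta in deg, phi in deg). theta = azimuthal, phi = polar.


rho = sqrt((-4)^2 + (-6)^2 + (-1)^2) = 7.2801
theta = atan2(-6, -4) = 236.3099 deg
phi = acos(-1/7.2801) = 97.8951 deg

rho = 7.2801, theta = 236.3099 deg, phi = 97.8951 deg


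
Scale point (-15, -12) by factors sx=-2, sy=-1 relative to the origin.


Scaling: (x*sx, y*sy) = (-15*-2, -12*-1) = (30, 12)

(30, 12)


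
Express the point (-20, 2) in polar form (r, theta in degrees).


r = sqrt((-20)^2 + 2^2) = 20.0998
theta = atan2(2, -20) = 174.2894 degrees

r = 20.0998, theta = 174.2894 degrees


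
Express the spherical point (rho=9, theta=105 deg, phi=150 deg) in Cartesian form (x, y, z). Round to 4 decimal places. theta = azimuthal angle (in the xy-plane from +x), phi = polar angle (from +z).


x = 9 * sin(150) * cos(105) = -1.1647
y = 9 * sin(150) * sin(105) = 4.3467
z = 9 * cos(150) = -7.7942

(-1.1647, 4.3467, -7.7942)


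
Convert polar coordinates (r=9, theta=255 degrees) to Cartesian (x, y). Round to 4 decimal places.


x = 9 * cos(255) = -2.3294
y = 9 * sin(255) = -8.6933

(-2.3294, -8.6933)


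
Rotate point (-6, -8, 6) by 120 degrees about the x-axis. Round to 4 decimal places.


x' = -6
y' = -8*cos(120) - 6*sin(120) = -1.1962
z' = -8*sin(120) + 6*cos(120) = -9.9282

(-6, -1.1962, -9.9282)


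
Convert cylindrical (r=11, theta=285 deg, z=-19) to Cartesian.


x = 11 * cos(285) = 2.847
y = 11 * sin(285) = -10.6252
z = -19

(2.847, -10.6252, -19)


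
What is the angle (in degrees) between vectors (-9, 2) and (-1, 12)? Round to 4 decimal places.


dot = -9*-1 + 2*12 = 33
|u| = 9.2195, |v| = 12.0416
cos(angle) = 0.2972
angle = 72.7076 degrees

72.7076 degrees


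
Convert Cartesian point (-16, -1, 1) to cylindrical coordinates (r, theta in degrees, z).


r = sqrt((-16)^2 + (-1)^2) = 16.0312
theta = atan2(-1, -16) = 183.5763 deg
z = 1

r = 16.0312, theta = 183.5763 deg, z = 1


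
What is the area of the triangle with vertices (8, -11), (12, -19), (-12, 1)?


Area = |x1(y2-y3) + x2(y3-y1) + x3(y1-y2)| / 2
= |8*(-19-1) + 12*(1--11) + -12*(-11--19)| / 2
= 56

56


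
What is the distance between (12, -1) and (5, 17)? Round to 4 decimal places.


d = sqrt((5-12)^2 + (17--1)^2) = 19.3132

19.3132


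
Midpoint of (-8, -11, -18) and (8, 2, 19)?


Midpoint = ((-8+8)/2, (-11+2)/2, (-18+19)/2) = (0, -4.5, 0.5)

(0, -4.5, 0.5)


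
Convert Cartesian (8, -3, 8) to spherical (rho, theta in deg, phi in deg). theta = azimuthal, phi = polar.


rho = sqrt(8^2 + (-3)^2 + 8^2) = 11.7047
theta = atan2(-3, 8) = 339.444 deg
phi = acos(8/11.7047) = 46.8833 deg

rho = 11.7047, theta = 339.444 deg, phi = 46.8833 deg


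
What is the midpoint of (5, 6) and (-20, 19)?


Midpoint = ((5+-20)/2, (6+19)/2) = (-7.5, 12.5)

(-7.5, 12.5)


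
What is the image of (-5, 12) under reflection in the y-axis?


Reflection across y-axis: (x, y) -> (-x, y)
(-5, 12) -> (5, 12)

(5, 12)


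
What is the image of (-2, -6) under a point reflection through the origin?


Reflection through origin: (x, y) -> (-x, -y)
(-2, -6) -> (2, 6)

(2, 6)


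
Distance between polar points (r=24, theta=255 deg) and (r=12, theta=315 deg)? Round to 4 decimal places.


d = sqrt(r1^2 + r2^2 - 2*r1*r2*cos(t2-t1))
d = sqrt(24^2 + 12^2 - 2*24*12*cos(315-255)) = 20.7846

20.7846


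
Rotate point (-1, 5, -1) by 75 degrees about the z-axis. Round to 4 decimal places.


x' = -1*cos(75) - 5*sin(75) = -5.0884
y' = -1*sin(75) + 5*cos(75) = 0.3282
z' = -1

(-5.0884, 0.3282, -1)


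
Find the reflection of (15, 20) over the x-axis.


Reflection across x-axis: (x, y) -> (x, -y)
(15, 20) -> (15, -20)

(15, -20)


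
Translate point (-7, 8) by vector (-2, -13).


Translation: (x+dx, y+dy) = (-7+-2, 8+-13) = (-9, -5)

(-9, -5)


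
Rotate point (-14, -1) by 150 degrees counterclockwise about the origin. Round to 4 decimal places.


x' = -14*cos(150) - -1*sin(150) = 12.6244
y' = -14*sin(150) + -1*cos(150) = -6.134

(12.6244, -6.134)


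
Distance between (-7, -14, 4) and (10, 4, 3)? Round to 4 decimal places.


d = sqrt((10--7)^2 + (4--14)^2 + (3-4)^2) = 24.779

24.779


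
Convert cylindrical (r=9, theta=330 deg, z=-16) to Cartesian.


x = 9 * cos(330) = 7.7942
y = 9 * sin(330) = -4.5
z = -16

(7.7942, -4.5, -16)


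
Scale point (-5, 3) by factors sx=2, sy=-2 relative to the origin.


Scaling: (x*sx, y*sy) = (-5*2, 3*-2) = (-10, -6)

(-10, -6)


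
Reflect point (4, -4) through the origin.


Reflection through origin: (x, y) -> (-x, -y)
(4, -4) -> (-4, 4)

(-4, 4)


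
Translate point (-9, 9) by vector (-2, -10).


Translation: (x+dx, y+dy) = (-9+-2, 9+-10) = (-11, -1)

(-11, -1)


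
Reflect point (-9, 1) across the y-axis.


Reflection across y-axis: (x, y) -> (-x, y)
(-9, 1) -> (9, 1)

(9, 1)


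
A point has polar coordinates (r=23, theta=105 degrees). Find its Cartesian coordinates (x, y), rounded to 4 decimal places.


x = 23 * cos(105) = -5.9528
y = 23 * sin(105) = 22.2163

(-5.9528, 22.2163)


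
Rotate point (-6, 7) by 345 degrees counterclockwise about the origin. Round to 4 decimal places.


x' = -6*cos(345) - 7*sin(345) = -3.9838
y' = -6*sin(345) + 7*cos(345) = 8.3144

(-3.9838, 8.3144)


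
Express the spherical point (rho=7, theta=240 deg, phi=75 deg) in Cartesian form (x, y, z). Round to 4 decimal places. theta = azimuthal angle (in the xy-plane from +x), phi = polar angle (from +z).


x = 7 * sin(75) * cos(240) = -3.3807
y = 7 * sin(75) * sin(240) = -5.8556
z = 7 * cos(75) = 1.8117

(-3.3807, -5.8556, 1.8117)


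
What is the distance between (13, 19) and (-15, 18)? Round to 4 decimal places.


d = sqrt((-15-13)^2 + (18-19)^2) = 28.0179

28.0179


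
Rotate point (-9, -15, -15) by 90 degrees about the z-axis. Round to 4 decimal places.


x' = -9*cos(90) - -15*sin(90) = 15
y' = -9*sin(90) + -15*cos(90) = -9
z' = -15

(15, -9, -15)


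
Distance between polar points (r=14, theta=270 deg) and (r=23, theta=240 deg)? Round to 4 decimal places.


d = sqrt(r1^2 + r2^2 - 2*r1*r2*cos(t2-t1))
d = sqrt(14^2 + 23^2 - 2*14*23*cos(240-270)) = 12.9337

12.9337


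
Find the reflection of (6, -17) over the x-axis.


Reflection across x-axis: (x, y) -> (x, -y)
(6, -17) -> (6, 17)

(6, 17)


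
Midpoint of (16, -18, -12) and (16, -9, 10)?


Midpoint = ((16+16)/2, (-18+-9)/2, (-12+10)/2) = (16, -13.5, -1)

(16, -13.5, -1)


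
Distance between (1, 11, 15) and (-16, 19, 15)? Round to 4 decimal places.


d = sqrt((-16-1)^2 + (19-11)^2 + (15-15)^2) = 18.7883

18.7883


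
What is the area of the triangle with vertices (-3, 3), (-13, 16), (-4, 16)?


Area = |x1(y2-y3) + x2(y3-y1) + x3(y1-y2)| / 2
= |-3*(16-16) + -13*(16-3) + -4*(3-16)| / 2
= 58.5

58.5


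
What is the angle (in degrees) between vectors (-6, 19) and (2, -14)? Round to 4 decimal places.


dot = -6*2 + 19*-14 = -278
|u| = 19.9249, |v| = 14.1421
cos(angle) = -0.9866
angle = 170.6045 degrees

170.6045 degrees


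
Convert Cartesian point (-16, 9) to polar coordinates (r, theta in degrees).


r = sqrt((-16)^2 + 9^2) = 18.3576
theta = atan2(9, -16) = 150.6422 degrees

r = 18.3576, theta = 150.6422 degrees


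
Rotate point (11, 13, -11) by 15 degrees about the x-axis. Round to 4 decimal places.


x' = 11
y' = 13*cos(15) - -11*sin(15) = 15.404
z' = 13*sin(15) + -11*cos(15) = -7.2605

(11, 15.404, -7.2605)


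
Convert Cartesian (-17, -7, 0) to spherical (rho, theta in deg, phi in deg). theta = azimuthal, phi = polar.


rho = sqrt((-17)^2 + (-7)^2 + 0^2) = 18.3848
theta = atan2(-7, -17) = 202.3801 deg
phi = acos(0/18.3848) = 90 deg

rho = 18.3848, theta = 202.3801 deg, phi = 90 deg


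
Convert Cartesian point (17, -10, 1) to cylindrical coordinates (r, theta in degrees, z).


r = sqrt(17^2 + (-10)^2) = 19.7231
theta = atan2(-10, 17) = 329.5345 deg
z = 1

r = 19.7231, theta = 329.5345 deg, z = 1


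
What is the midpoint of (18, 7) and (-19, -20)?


Midpoint = ((18+-19)/2, (7+-20)/2) = (-0.5, -6.5)

(-0.5, -6.5)


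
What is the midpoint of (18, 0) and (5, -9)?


Midpoint = ((18+5)/2, (0+-9)/2) = (11.5, -4.5)

(11.5, -4.5)


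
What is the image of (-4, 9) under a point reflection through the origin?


Reflection through origin: (x, y) -> (-x, -y)
(-4, 9) -> (4, -9)

(4, -9)


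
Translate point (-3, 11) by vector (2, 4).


Translation: (x+dx, y+dy) = (-3+2, 11+4) = (-1, 15)

(-1, 15)


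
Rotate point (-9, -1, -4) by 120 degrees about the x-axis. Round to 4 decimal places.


x' = -9
y' = -1*cos(120) - -4*sin(120) = 3.9641
z' = -1*sin(120) + -4*cos(120) = 1.134

(-9, 3.9641, 1.134)


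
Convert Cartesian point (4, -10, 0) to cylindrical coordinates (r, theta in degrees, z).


r = sqrt(4^2 + (-10)^2) = 10.7703
theta = atan2(-10, 4) = 291.8014 deg
z = 0

r = 10.7703, theta = 291.8014 deg, z = 0


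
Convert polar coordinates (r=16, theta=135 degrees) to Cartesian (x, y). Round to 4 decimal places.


x = 16 * cos(135) = -11.3137
y = 16 * sin(135) = 11.3137

(-11.3137, 11.3137)


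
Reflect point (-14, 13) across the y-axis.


Reflection across y-axis: (x, y) -> (-x, y)
(-14, 13) -> (14, 13)

(14, 13)


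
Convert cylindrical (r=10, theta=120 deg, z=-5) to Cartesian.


x = 10 * cos(120) = -5
y = 10 * sin(120) = 8.6603
z = -5

(-5, 8.6603, -5)


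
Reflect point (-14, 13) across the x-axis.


Reflection across x-axis: (x, y) -> (x, -y)
(-14, 13) -> (-14, -13)

(-14, -13)


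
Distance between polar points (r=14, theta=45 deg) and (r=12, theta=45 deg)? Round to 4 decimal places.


d = sqrt(r1^2 + r2^2 - 2*r1*r2*cos(t2-t1))
d = sqrt(14^2 + 12^2 - 2*14*12*cos(45-45)) = 2

2


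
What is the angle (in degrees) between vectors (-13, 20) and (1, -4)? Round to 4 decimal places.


dot = -13*1 + 20*-4 = -93
|u| = 23.8537, |v| = 4.1231
cos(angle) = -0.9456
angle = 161.0124 degrees

161.0124 degrees


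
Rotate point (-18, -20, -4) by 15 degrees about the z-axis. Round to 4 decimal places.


x' = -18*cos(15) - -20*sin(15) = -12.2103
y' = -18*sin(15) + -20*cos(15) = -23.9773
z' = -4

(-12.2103, -23.9773, -4)


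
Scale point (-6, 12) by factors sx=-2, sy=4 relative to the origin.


Scaling: (x*sx, y*sy) = (-6*-2, 12*4) = (12, 48)

(12, 48)


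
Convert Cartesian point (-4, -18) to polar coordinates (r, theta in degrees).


r = sqrt((-4)^2 + (-18)^2) = 18.4391
theta = atan2(-18, -4) = 257.4712 degrees

r = 18.4391, theta = 257.4712 degrees


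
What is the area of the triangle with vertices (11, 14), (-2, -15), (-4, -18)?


Area = |x1(y2-y3) + x2(y3-y1) + x3(y1-y2)| / 2
= |11*(-15--18) + -2*(-18-14) + -4*(14--15)| / 2
= 9.5

9.5


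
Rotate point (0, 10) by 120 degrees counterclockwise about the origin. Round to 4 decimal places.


x' = 0*cos(120) - 10*sin(120) = -8.6603
y' = 0*sin(120) + 10*cos(120) = -5

(-8.6603, -5)


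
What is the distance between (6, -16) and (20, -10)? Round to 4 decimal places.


d = sqrt((20-6)^2 + (-10--16)^2) = 15.2315

15.2315


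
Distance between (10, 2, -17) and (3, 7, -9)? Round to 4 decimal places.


d = sqrt((3-10)^2 + (7-2)^2 + (-9--17)^2) = 11.7473

11.7473


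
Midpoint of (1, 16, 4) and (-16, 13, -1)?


Midpoint = ((1+-16)/2, (16+13)/2, (4+-1)/2) = (-7.5, 14.5, 1.5)

(-7.5, 14.5, 1.5)


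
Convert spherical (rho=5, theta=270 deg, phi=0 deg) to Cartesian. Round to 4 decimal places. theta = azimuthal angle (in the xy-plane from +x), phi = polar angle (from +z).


x = 5 * sin(0) * cos(270) = 0
y = 5 * sin(0) * sin(270) = 0
z = 5 * cos(0) = 5

(0, 0, 5)


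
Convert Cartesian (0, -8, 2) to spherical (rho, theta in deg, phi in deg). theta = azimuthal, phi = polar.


rho = sqrt(0^2 + (-8)^2 + 2^2) = 8.2462
theta = atan2(-8, 0) = 270 deg
phi = acos(2/8.2462) = 75.9638 deg

rho = 8.2462, theta = 270 deg, phi = 75.9638 deg


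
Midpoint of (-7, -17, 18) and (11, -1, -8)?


Midpoint = ((-7+11)/2, (-17+-1)/2, (18+-8)/2) = (2, -9, 5)

(2, -9, 5)


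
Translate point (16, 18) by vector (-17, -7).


Translation: (x+dx, y+dy) = (16+-17, 18+-7) = (-1, 11)

(-1, 11)


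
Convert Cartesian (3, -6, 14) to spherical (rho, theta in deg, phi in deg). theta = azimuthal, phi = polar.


rho = sqrt(3^2 + (-6)^2 + 14^2) = 15.5242
theta = atan2(-6, 3) = 296.5651 deg
phi = acos(14/15.5242) = 25.6018 deg

rho = 15.5242, theta = 296.5651 deg, phi = 25.6018 deg


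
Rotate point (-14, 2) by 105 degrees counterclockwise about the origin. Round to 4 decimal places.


x' = -14*cos(105) - 2*sin(105) = 1.6916
y' = -14*sin(105) + 2*cos(105) = -14.0406

(1.6916, -14.0406)


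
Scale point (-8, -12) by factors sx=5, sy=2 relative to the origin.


Scaling: (x*sx, y*sy) = (-8*5, -12*2) = (-40, -24)

(-40, -24)


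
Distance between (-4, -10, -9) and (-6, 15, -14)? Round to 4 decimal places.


d = sqrt((-6--4)^2 + (15--10)^2 + (-14--9)^2) = 25.5734

25.5734


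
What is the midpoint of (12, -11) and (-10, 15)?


Midpoint = ((12+-10)/2, (-11+15)/2) = (1, 2)

(1, 2)


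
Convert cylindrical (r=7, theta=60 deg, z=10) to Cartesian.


x = 7 * cos(60) = 3.5
y = 7 * sin(60) = 6.0622
z = 10

(3.5, 6.0622, 10)


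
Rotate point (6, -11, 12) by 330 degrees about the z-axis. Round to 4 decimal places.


x' = 6*cos(330) - -11*sin(330) = -0.3038
y' = 6*sin(330) + -11*cos(330) = -12.5263
z' = 12

(-0.3038, -12.5263, 12)


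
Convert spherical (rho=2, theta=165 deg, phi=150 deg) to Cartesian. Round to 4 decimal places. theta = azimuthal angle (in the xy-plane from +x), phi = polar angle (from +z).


x = 2 * sin(150) * cos(165) = -0.9659
y = 2 * sin(150) * sin(165) = 0.2588
z = 2 * cos(150) = -1.7321

(-0.9659, 0.2588, -1.7321)


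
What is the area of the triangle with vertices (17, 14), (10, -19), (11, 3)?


Area = |x1(y2-y3) + x2(y3-y1) + x3(y1-y2)| / 2
= |17*(-19-3) + 10*(3-14) + 11*(14--19)| / 2
= 60.5

60.5


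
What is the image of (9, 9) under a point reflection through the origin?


Reflection through origin: (x, y) -> (-x, -y)
(9, 9) -> (-9, -9)

(-9, -9)


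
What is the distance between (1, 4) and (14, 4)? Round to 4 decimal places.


d = sqrt((14-1)^2 + (4-4)^2) = 13

13


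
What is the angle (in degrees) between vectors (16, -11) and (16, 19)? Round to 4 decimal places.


dot = 16*16 + -11*19 = 47
|u| = 19.4165, |v| = 24.8395
cos(angle) = 0.0975
angle = 84.4076 degrees

84.4076 degrees


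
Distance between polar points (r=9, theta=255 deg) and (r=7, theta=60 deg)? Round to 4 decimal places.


d = sqrt(r1^2 + r2^2 - 2*r1*r2*cos(t2-t1))
d = sqrt(9^2 + 7^2 - 2*9*7*cos(60-255)) = 15.8653

15.8653


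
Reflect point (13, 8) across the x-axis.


Reflection across x-axis: (x, y) -> (x, -y)
(13, 8) -> (13, -8)

(13, -8)


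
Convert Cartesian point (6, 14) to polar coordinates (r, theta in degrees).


r = sqrt(6^2 + 14^2) = 15.2315
theta = atan2(14, 6) = 66.8014 degrees

r = 15.2315, theta = 66.8014 degrees


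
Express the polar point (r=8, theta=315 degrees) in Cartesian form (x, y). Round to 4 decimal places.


x = 8 * cos(315) = 5.6569
y = 8 * sin(315) = -5.6569

(5.6569, -5.6569)


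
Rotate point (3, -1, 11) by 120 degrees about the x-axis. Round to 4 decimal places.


x' = 3
y' = -1*cos(120) - 11*sin(120) = -9.0263
z' = -1*sin(120) + 11*cos(120) = -6.366

(3, -9.0263, -6.366)


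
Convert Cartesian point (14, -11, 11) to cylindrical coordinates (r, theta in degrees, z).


r = sqrt(14^2 + (-11)^2) = 17.8045
theta = atan2(-11, 14) = 321.8428 deg
z = 11

r = 17.8045, theta = 321.8428 deg, z = 11


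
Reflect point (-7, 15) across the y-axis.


Reflection across y-axis: (x, y) -> (-x, y)
(-7, 15) -> (7, 15)

(7, 15)


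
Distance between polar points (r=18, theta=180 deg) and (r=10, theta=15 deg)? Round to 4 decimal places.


d = sqrt(r1^2 + r2^2 - 2*r1*r2*cos(t2-t1))
d = sqrt(18^2 + 10^2 - 2*18*10*cos(15-180)) = 27.7801

27.7801


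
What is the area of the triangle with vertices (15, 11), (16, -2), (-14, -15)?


Area = |x1(y2-y3) + x2(y3-y1) + x3(y1-y2)| / 2
= |15*(-2--15) + 16*(-15-11) + -14*(11--2)| / 2
= 201.5

201.5


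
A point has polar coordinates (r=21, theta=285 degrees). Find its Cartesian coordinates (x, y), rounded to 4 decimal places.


x = 21 * cos(285) = 5.4352
y = 21 * sin(285) = -20.2844

(5.4352, -20.2844)


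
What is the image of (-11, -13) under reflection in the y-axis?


Reflection across y-axis: (x, y) -> (-x, y)
(-11, -13) -> (11, -13)

(11, -13)


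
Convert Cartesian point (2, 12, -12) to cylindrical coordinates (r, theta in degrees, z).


r = sqrt(2^2 + 12^2) = 12.1655
theta = atan2(12, 2) = 80.5377 deg
z = -12

r = 12.1655, theta = 80.5377 deg, z = -12


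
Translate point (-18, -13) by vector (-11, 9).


Translation: (x+dx, y+dy) = (-18+-11, -13+9) = (-29, -4)

(-29, -4)


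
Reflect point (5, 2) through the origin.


Reflection through origin: (x, y) -> (-x, -y)
(5, 2) -> (-5, -2)

(-5, -2)


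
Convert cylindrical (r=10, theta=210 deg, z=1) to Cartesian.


x = 10 * cos(210) = -8.6603
y = 10 * sin(210) = -5
z = 1

(-8.6603, -5, 1)


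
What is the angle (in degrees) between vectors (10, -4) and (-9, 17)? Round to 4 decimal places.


dot = 10*-9 + -4*17 = -158
|u| = 10.7703, |v| = 19.2354
cos(angle) = -0.7627
angle = 139.6987 degrees

139.6987 degrees


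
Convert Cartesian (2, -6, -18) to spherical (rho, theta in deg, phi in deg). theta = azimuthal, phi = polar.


rho = sqrt(2^2 + (-6)^2 + (-18)^2) = 19.0788
theta = atan2(-6, 2) = 288.4349 deg
phi = acos(-18/19.0788) = 160.6404 deg

rho = 19.0788, theta = 288.4349 deg, phi = 160.6404 deg


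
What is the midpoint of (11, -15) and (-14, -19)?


Midpoint = ((11+-14)/2, (-15+-19)/2) = (-1.5, -17)

(-1.5, -17)


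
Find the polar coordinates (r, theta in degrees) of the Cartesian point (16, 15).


r = sqrt(16^2 + 15^2) = 21.9317
theta = atan2(15, 16) = 43.1524 degrees

r = 21.9317, theta = 43.1524 degrees


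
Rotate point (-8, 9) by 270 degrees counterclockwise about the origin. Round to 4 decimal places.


x' = -8*cos(270) - 9*sin(270) = 9
y' = -8*sin(270) + 9*cos(270) = 8

(9, 8)


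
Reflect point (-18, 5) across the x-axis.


Reflection across x-axis: (x, y) -> (x, -y)
(-18, 5) -> (-18, -5)

(-18, -5)


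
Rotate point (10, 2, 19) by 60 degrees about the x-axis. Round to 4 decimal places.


x' = 10
y' = 2*cos(60) - 19*sin(60) = -15.4545
z' = 2*sin(60) + 19*cos(60) = 11.2321

(10, -15.4545, 11.2321)


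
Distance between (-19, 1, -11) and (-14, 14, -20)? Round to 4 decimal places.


d = sqrt((-14--19)^2 + (14-1)^2 + (-20--11)^2) = 16.5831

16.5831


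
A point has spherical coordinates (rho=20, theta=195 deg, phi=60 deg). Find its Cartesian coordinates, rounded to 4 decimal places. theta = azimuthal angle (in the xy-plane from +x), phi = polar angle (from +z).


x = 20 * sin(60) * cos(195) = -16.7303
y = 20 * sin(60) * sin(195) = -4.4829
z = 20 * cos(60) = 10

(-16.7303, -4.4829, 10)


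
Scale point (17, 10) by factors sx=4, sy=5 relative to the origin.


Scaling: (x*sx, y*sy) = (17*4, 10*5) = (68, 50)

(68, 50)


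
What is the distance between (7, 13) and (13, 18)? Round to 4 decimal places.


d = sqrt((13-7)^2 + (18-13)^2) = 7.8102

7.8102


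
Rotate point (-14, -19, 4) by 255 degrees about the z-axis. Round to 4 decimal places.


x' = -14*cos(255) - -19*sin(255) = -14.7291
y' = -14*sin(255) + -19*cos(255) = 18.4405
z' = 4

(-14.7291, 18.4405, 4)


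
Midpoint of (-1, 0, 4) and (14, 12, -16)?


Midpoint = ((-1+14)/2, (0+12)/2, (4+-16)/2) = (6.5, 6, -6)

(6.5, 6, -6)


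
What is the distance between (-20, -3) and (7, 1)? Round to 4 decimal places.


d = sqrt((7--20)^2 + (1--3)^2) = 27.2947

27.2947


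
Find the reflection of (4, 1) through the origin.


Reflection through origin: (x, y) -> (-x, -y)
(4, 1) -> (-4, -1)

(-4, -1)


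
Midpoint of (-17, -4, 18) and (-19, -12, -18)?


Midpoint = ((-17+-19)/2, (-4+-12)/2, (18+-18)/2) = (-18, -8, 0)

(-18, -8, 0)


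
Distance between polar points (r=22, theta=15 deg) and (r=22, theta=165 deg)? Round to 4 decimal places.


d = sqrt(r1^2 + r2^2 - 2*r1*r2*cos(t2-t1))
d = sqrt(22^2 + 22^2 - 2*22*22*cos(165-15)) = 42.5007

42.5007


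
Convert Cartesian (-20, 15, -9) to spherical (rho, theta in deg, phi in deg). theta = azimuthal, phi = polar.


rho = sqrt((-20)^2 + 15^2 + (-9)^2) = 26.5707
theta = atan2(15, -20) = 143.1301 deg
phi = acos(-9/26.5707) = 109.7989 deg

rho = 26.5707, theta = 143.1301 deg, phi = 109.7989 deg


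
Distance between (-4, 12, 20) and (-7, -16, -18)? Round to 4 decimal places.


d = sqrt((-7--4)^2 + (-16-12)^2 + (-18-20)^2) = 47.2969

47.2969


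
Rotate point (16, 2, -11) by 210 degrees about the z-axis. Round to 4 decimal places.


x' = 16*cos(210) - 2*sin(210) = -12.8564
y' = 16*sin(210) + 2*cos(210) = -9.7321
z' = -11

(-12.8564, -9.7321, -11)


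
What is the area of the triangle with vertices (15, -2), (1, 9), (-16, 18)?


Area = |x1(y2-y3) + x2(y3-y1) + x3(y1-y2)| / 2
= |15*(9-18) + 1*(18--2) + -16*(-2-9)| / 2
= 30.5

30.5


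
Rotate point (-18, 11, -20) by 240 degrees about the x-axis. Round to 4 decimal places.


x' = -18
y' = 11*cos(240) - -20*sin(240) = -22.8205
z' = 11*sin(240) + -20*cos(240) = 0.4737

(-18, -22.8205, 0.4737)


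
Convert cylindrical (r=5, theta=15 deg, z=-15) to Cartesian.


x = 5 * cos(15) = 4.8296
y = 5 * sin(15) = 1.2941
z = -15

(4.8296, 1.2941, -15)


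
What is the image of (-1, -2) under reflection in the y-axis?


Reflection across y-axis: (x, y) -> (-x, y)
(-1, -2) -> (1, -2)

(1, -2)


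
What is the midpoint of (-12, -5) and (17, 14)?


Midpoint = ((-12+17)/2, (-5+14)/2) = (2.5, 4.5)

(2.5, 4.5)


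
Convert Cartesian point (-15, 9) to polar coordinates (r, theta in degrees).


r = sqrt((-15)^2 + 9^2) = 17.4929
theta = atan2(9, -15) = 149.0362 degrees

r = 17.4929, theta = 149.0362 degrees


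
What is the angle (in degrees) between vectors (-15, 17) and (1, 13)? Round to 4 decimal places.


dot = -15*1 + 17*13 = 206
|u| = 22.6716, |v| = 13.0384
cos(angle) = 0.6969
angle = 45.8224 degrees

45.8224 degrees


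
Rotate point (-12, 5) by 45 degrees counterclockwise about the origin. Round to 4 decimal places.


x' = -12*cos(45) - 5*sin(45) = -12.0208
y' = -12*sin(45) + 5*cos(45) = -4.9497

(-12.0208, -4.9497)


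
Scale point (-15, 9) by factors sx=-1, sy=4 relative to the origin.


Scaling: (x*sx, y*sy) = (-15*-1, 9*4) = (15, 36)

(15, 36)


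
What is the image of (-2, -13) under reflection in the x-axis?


Reflection across x-axis: (x, y) -> (x, -y)
(-2, -13) -> (-2, 13)

(-2, 13)


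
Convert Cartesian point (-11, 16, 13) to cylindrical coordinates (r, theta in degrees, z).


r = sqrt((-11)^2 + 16^2) = 19.4165
theta = atan2(16, -11) = 124.5085 deg
z = 13

r = 19.4165, theta = 124.5085 deg, z = 13


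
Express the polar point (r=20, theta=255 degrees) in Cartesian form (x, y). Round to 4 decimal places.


x = 20 * cos(255) = -5.1764
y = 20 * sin(255) = -19.3185

(-5.1764, -19.3185)


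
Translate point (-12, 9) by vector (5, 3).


Translation: (x+dx, y+dy) = (-12+5, 9+3) = (-7, 12)

(-7, 12)


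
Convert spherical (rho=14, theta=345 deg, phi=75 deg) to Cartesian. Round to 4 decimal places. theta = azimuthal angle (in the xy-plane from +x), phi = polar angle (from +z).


x = 14 * sin(75) * cos(345) = 13.0622
y = 14 * sin(75) * sin(345) = -3.5
z = 14 * cos(75) = 3.6235

(13.0622, -3.5, 3.6235)


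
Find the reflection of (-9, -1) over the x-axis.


Reflection across x-axis: (x, y) -> (x, -y)
(-9, -1) -> (-9, 1)

(-9, 1)


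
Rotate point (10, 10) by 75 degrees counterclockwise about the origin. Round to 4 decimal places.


x' = 10*cos(75) - 10*sin(75) = -7.0711
y' = 10*sin(75) + 10*cos(75) = 12.2474

(-7.0711, 12.2474)


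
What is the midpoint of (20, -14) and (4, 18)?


Midpoint = ((20+4)/2, (-14+18)/2) = (12, 2)

(12, 2)


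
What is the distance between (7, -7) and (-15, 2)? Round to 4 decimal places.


d = sqrt((-15-7)^2 + (2--7)^2) = 23.7697

23.7697


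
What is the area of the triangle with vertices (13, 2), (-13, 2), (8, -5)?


Area = |x1(y2-y3) + x2(y3-y1) + x3(y1-y2)| / 2
= |13*(2--5) + -13*(-5-2) + 8*(2-2)| / 2
= 91

91


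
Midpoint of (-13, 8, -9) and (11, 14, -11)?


Midpoint = ((-13+11)/2, (8+14)/2, (-9+-11)/2) = (-1, 11, -10)

(-1, 11, -10)


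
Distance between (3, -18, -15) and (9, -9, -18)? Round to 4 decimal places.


d = sqrt((9-3)^2 + (-9--18)^2 + (-18--15)^2) = 11.225

11.225


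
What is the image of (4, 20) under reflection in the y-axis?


Reflection across y-axis: (x, y) -> (-x, y)
(4, 20) -> (-4, 20)

(-4, 20)


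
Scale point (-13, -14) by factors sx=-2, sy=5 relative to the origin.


Scaling: (x*sx, y*sy) = (-13*-2, -14*5) = (26, -70)

(26, -70)


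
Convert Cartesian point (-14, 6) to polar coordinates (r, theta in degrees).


r = sqrt((-14)^2 + 6^2) = 15.2315
theta = atan2(6, -14) = 156.8014 degrees

r = 15.2315, theta = 156.8014 degrees


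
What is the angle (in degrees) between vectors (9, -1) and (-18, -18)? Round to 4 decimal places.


dot = 9*-18 + -1*-18 = -144
|u| = 9.0554, |v| = 25.4558
cos(angle) = -0.6247
angle = 128.6598 degrees

128.6598 degrees


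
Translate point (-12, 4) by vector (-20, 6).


Translation: (x+dx, y+dy) = (-12+-20, 4+6) = (-32, 10)

(-32, 10)


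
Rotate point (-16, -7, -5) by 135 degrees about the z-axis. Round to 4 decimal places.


x' = -16*cos(135) - -7*sin(135) = 16.2635
y' = -16*sin(135) + -7*cos(135) = -6.364
z' = -5

(16.2635, -6.364, -5)


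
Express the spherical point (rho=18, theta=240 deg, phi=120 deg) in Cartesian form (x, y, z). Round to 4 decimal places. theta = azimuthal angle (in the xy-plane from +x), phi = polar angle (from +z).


x = 18 * sin(120) * cos(240) = -7.7942
y = 18 * sin(120) * sin(240) = -13.5
z = 18 * cos(120) = -9

(-7.7942, -13.5, -9)


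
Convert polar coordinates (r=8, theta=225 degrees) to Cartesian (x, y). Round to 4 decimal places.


x = 8 * cos(225) = -5.6569
y = 8 * sin(225) = -5.6569

(-5.6569, -5.6569)


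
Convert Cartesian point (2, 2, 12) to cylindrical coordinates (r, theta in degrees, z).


r = sqrt(2^2 + 2^2) = 2.8284
theta = atan2(2, 2) = 45 deg
z = 12

r = 2.8284, theta = 45 deg, z = 12


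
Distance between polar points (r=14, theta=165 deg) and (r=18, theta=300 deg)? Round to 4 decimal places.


d = sqrt(r1^2 + r2^2 - 2*r1*r2*cos(t2-t1))
d = sqrt(14^2 + 18^2 - 2*14*18*cos(300-165)) = 29.6037

29.6037


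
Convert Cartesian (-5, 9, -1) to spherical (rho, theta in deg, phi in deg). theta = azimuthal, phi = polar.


rho = sqrt((-5)^2 + 9^2 + (-1)^2) = 10.3441
theta = atan2(9, -5) = 119.0546 deg
phi = acos(-1/10.3441) = 95.5477 deg

rho = 10.3441, theta = 119.0546 deg, phi = 95.5477 deg


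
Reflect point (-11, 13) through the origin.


Reflection through origin: (x, y) -> (-x, -y)
(-11, 13) -> (11, -13)

(11, -13)


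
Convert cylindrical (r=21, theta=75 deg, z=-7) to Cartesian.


x = 21 * cos(75) = 5.4352
y = 21 * sin(75) = 20.2844
z = -7

(5.4352, 20.2844, -7)


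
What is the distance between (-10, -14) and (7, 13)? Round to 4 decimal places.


d = sqrt((7--10)^2 + (13--14)^2) = 31.9061

31.9061


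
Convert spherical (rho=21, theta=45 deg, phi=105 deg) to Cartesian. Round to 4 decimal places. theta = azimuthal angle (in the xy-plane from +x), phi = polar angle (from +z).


x = 21 * sin(105) * cos(45) = 14.3433
y = 21 * sin(105) * sin(45) = 14.3433
z = 21 * cos(105) = -5.4352

(14.3433, 14.3433, -5.4352)


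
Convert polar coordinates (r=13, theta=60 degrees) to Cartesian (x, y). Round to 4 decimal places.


x = 13 * cos(60) = 6.5
y = 13 * sin(60) = 11.2583

(6.5, 11.2583)


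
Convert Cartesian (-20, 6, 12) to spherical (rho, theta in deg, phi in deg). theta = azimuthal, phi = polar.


rho = sqrt((-20)^2 + 6^2 + 12^2) = 24.0832
theta = atan2(6, -20) = 163.3008 deg
phi = acos(12/24.0832) = 60.1142 deg

rho = 24.0832, theta = 163.3008 deg, phi = 60.1142 deg


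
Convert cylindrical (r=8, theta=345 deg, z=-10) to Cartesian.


x = 8 * cos(345) = 7.7274
y = 8 * sin(345) = -2.0706
z = -10

(7.7274, -2.0706, -10)


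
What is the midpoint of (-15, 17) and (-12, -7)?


Midpoint = ((-15+-12)/2, (17+-7)/2) = (-13.5, 5)

(-13.5, 5)


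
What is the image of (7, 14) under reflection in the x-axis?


Reflection across x-axis: (x, y) -> (x, -y)
(7, 14) -> (7, -14)

(7, -14)


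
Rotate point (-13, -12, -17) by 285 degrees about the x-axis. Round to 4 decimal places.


x' = -13
y' = -12*cos(285) - -17*sin(285) = -19.5266
z' = -12*sin(285) + -17*cos(285) = 7.1912

(-13, -19.5266, 7.1912)


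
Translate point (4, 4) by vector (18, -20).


Translation: (x+dx, y+dy) = (4+18, 4+-20) = (22, -16)

(22, -16)


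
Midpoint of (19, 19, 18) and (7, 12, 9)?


Midpoint = ((19+7)/2, (19+12)/2, (18+9)/2) = (13, 15.5, 13.5)

(13, 15.5, 13.5)


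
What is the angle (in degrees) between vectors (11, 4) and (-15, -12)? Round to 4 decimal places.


dot = 11*-15 + 4*-12 = -213
|u| = 11.7047, |v| = 19.2094
cos(angle) = -0.9473
angle = 161.3233 degrees

161.3233 degrees


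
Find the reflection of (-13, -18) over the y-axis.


Reflection across y-axis: (x, y) -> (-x, y)
(-13, -18) -> (13, -18)

(13, -18)


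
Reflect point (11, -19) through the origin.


Reflection through origin: (x, y) -> (-x, -y)
(11, -19) -> (-11, 19)

(-11, 19)


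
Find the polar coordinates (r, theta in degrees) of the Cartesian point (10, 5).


r = sqrt(10^2 + 5^2) = 11.1803
theta = atan2(5, 10) = 26.5651 degrees

r = 11.1803, theta = 26.5651 degrees


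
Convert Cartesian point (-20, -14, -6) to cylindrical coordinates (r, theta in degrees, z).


r = sqrt((-20)^2 + (-14)^2) = 24.4131
theta = atan2(-14, -20) = 214.992 deg
z = -6

r = 24.4131, theta = 214.992 deg, z = -6


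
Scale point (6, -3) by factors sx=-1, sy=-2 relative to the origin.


Scaling: (x*sx, y*sy) = (6*-1, -3*-2) = (-6, 6)

(-6, 6)


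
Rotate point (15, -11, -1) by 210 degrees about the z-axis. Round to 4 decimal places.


x' = 15*cos(210) - -11*sin(210) = -18.4904
y' = 15*sin(210) + -11*cos(210) = 2.0263
z' = -1

(-18.4904, 2.0263, -1)


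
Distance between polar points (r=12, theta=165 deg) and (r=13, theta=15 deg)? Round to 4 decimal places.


d = sqrt(r1^2 + r2^2 - 2*r1*r2*cos(t2-t1))
d = sqrt(12^2 + 13^2 - 2*12*13*cos(15-165)) = 24.1495

24.1495


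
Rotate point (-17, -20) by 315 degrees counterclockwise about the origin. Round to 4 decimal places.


x' = -17*cos(315) - -20*sin(315) = -26.163
y' = -17*sin(315) + -20*cos(315) = -2.1213

(-26.163, -2.1213)


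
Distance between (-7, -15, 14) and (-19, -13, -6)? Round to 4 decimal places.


d = sqrt((-19--7)^2 + (-13--15)^2 + (-6-14)^2) = 23.4094

23.4094


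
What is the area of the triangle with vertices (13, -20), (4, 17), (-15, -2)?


Area = |x1(y2-y3) + x2(y3-y1) + x3(y1-y2)| / 2
= |13*(17--2) + 4*(-2--20) + -15*(-20-17)| / 2
= 437

437


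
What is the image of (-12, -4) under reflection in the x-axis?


Reflection across x-axis: (x, y) -> (x, -y)
(-12, -4) -> (-12, 4)

(-12, 4)
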